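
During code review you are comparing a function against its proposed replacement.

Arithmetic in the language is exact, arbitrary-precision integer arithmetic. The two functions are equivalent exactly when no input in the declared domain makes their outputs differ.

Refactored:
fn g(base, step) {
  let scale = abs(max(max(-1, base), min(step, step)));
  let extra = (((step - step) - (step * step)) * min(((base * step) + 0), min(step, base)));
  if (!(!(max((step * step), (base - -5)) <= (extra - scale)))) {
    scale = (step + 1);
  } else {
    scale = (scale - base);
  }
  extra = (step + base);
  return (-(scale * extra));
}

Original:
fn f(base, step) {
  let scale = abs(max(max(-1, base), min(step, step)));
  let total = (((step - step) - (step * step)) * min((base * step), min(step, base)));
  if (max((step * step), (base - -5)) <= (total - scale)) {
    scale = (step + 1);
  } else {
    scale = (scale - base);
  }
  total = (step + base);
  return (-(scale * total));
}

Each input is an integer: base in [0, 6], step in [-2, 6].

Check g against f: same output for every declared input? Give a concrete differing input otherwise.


Equivalent — the differences include arithmetic usage differs; constant usage differs; boolean connective usage differs; local variable names differ, yet no declared input distinguishes the two.
Spot check at base=0, step=-2 — f: scale becomes 0; next total becomes 8; next (max((step * step), (base - -5)) <= (total - scale)) evaluates to true; next scale becomes -1; next total becomes -2; next final value -2. g: scale becomes 0; next extra becomes 8; next (!(!(max((step * step), (base - -5)) <= (extra - scale)))) evaluates to true; next scale becomes -1; next extra becomes -2; next final value -2. Both give -2.
An exhaustive pass over the 63 declared inputs shows identical outputs.
verdict: equivalent


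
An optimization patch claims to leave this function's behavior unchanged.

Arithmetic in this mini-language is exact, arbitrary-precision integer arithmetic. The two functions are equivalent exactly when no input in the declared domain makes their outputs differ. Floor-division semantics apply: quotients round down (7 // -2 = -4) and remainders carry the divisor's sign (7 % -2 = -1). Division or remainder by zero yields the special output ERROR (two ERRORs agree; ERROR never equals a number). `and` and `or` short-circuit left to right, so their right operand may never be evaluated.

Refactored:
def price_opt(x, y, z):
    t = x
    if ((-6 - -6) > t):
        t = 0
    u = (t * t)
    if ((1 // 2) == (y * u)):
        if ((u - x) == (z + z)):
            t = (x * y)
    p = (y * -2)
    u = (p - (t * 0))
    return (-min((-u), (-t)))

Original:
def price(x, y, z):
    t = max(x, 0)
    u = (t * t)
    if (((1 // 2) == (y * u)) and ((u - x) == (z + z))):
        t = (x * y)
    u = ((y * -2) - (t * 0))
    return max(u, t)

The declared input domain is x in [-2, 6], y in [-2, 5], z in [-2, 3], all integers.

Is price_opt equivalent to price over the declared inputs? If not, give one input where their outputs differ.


The two are interchangeable: comparison usage differs, constant usage differs, boolean connective usage differs, branching structure differs, local variable names differ, arithmetic usage differs, min/max/abs usage differs, statement counts differ, and every declared input agrees.
Tracing x=6, y=4, z=1: price: t=6, then u=36, then (((1 // 2) == (y * u)) and ((u - x) == (z + z))) is false, then u=-8, then returns 6 | price_opt: t=6, then ((-6 - -6) > t) is false, then u=36, then ((1 // 2) == (y * u)) is false, then p=-8, then u=-8, then returns 6 — matching result 6.
Across all 432 domain points the two functions coincide.
verdict: equivalent


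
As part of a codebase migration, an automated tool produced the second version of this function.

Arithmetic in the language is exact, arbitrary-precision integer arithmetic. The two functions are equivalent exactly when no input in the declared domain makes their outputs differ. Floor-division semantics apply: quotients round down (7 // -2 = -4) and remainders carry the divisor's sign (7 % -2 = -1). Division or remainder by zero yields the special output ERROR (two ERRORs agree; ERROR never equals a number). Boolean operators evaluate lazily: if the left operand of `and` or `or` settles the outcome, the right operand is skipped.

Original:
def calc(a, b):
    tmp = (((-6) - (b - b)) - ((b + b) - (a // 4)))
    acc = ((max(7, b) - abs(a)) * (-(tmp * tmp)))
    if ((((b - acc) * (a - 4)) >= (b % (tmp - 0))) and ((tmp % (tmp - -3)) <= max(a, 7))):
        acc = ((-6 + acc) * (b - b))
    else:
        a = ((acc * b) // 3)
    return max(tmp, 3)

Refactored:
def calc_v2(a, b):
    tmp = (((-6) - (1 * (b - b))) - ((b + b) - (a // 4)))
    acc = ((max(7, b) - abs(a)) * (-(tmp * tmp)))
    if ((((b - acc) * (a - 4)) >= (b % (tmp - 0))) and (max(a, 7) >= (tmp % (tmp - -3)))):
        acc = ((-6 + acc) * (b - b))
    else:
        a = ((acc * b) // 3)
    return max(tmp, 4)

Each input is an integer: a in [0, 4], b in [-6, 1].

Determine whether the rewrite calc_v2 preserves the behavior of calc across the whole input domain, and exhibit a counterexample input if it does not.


The rewrite breaks on a=0, b=-4, where the results are 3 and 4.
calc: tmp becomes 2; next acc becomes -28; next ((((b - acc) * (a - 4)) >= (b % (tmp - 0))) and ((tmp % (tmp - -3)) <= max(a, 7))) evaluates to false; next a becomes 37; next final value 3
calc_v2: tmp becomes 2; next acc becomes -28; next ((((b - acc) * (a - 4)) >= (b % (tmp - 0))) and (max(a, 7) >= (tmp % (tmp - -3)))) evaluates to false; next a becomes 37; next final value 4
verdict: not equivalent; witness: a=0, b=-4


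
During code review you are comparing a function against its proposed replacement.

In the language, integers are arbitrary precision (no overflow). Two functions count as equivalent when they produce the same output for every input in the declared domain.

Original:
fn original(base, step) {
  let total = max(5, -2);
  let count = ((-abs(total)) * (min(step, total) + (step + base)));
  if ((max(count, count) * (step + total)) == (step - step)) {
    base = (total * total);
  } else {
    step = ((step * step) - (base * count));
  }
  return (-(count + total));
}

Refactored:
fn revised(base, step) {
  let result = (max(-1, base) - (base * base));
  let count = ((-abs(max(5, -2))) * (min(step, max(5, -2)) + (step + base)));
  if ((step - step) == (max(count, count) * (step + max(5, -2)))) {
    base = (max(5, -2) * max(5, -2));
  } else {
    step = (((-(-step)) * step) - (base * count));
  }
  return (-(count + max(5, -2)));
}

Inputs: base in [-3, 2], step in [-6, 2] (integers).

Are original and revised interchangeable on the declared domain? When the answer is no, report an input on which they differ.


The two versions differ — the changes include constant usage differs, plus local variable names differ, plus arithmetic usage differs, plus min/max/abs usage differs.
Tracing base=-1, step=-4: original: total = 5; count = 45; ((max(count, count) * (step + total)) == (step - step)) -> false; step = 61; return -50 | revised: result = -2; count = 45; ((step - step) == (max(count, count) * (step + max(5, -2)))) -> false; step = 61; return -50 — matching result -50.
Sweeping the whole domain (54 inputs) finds no disagreement.
verdict: equivalent


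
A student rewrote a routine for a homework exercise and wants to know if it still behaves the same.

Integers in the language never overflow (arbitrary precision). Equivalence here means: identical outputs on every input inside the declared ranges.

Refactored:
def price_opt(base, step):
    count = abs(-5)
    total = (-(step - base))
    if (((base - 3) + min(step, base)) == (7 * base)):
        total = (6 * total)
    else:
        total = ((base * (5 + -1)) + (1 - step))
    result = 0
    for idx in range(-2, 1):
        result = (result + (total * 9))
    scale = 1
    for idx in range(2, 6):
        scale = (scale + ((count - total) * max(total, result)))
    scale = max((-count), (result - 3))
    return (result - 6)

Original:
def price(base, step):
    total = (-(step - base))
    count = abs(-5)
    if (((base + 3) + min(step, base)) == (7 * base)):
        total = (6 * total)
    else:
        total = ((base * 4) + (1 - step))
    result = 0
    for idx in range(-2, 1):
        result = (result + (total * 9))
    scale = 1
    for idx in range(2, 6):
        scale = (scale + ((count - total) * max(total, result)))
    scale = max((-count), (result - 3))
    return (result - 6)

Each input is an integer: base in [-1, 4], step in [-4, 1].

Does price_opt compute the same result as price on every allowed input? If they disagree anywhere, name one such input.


Not equivalent: base=-1, step=-3 separates them (-6 vs 318).
price: total becomes 2; next count becomes 5; next (((base + 3) + min(step, base)) == (7 * base)) evaluates to false; next total becomes 0; next result becomes 0; next at idx=-2:; next result becomes 0; next at idx=-1:; next result becomes 0; next at idx=0:; next result becomes 0; next scale becomes 1; next at idx=2:; next scale becomes 1; next at idx=3:; next scale becomes 1; next at idx=4:; next scale becomes 1; next at idx=5:; next scale becomes 1; next scale becomes -3; next final value -6
price_opt: count becomes 5; next total becomes 2; next (((base - 3) + min(step, base)) == (7 * base)) evaluates to true; next total becomes 12; next result becomes 0; next at idx=-2:; next result becomes 108; next at idx=-1:; next result becomes 216; next at idx=0:; next result becomes 324; next scale becomes 1; next at idx=2:; next scale becomes -2267; next at idx=3:; next scale becomes -4535; next at idx=4:; next scale becomes -6803; next at idx=5:; next scale becomes -9071; next scale becomes 321; next final value 318
verdict: not equivalent; witness: base=-1, step=-3


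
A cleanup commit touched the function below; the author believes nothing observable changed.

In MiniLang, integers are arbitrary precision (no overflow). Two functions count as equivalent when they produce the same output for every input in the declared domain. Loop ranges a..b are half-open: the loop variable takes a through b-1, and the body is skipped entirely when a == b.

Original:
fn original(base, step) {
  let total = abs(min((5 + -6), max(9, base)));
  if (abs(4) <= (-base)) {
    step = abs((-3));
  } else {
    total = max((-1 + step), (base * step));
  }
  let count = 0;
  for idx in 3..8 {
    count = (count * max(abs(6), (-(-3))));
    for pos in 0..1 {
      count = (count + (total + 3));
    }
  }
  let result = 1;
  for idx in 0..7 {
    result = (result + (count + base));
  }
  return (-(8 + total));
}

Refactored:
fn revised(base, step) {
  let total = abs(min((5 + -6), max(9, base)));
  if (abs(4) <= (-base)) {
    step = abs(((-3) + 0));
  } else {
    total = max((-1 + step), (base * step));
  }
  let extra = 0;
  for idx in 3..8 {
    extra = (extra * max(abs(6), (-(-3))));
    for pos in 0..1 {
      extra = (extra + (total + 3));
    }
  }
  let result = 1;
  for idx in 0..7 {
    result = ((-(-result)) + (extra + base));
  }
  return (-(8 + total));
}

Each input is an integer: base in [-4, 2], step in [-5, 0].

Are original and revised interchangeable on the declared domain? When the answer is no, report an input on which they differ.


This is a faithful refactor — constant usage differs, arithmetic usage differs, local variable names differ, but the computed results match everywhere.
Tracing base=1, step=-2: original: total = 1; (abs(4) <= (-base)) -> false; total = -2; count = 0; [idx=3]; count = 0; [pos=0]; count = 1; [idx=4]; count = 6; [pos=0]; count = 7; [idx=5]; count = 42; [pos=0]; count = 43; [idx=6]; count = 258; [pos=0]; count = 259; [idx=7]; count = 1554; [pos=0]; count = 1555; result = 1; [idx=0]; result = 1557; [idx=1]; result = 3113; [idx=2]; result = 4669; [idx=3]; result = 6225; [idx=4]; result = 7781; [idx=5]; result = 9337; [idx=6]; result = 10893; return -6 | revised: total = 1; (abs(4) <= (-base)) -> false; total = -2; extra = 0; [idx=3]; extra = 0; [pos=0]; extra = 1; [idx=4]; extra = 6; [pos=0]; extra = 7; [idx=5]; extra = 42; [pos=0]; extra = 43; [idx=6]; extra = 258; [pos=0]; extra = 259; [idx=7]; extra = 1554; [pos=0]; extra = 1555; result = 1; [idx=0]; result = 1557; [idx=1]; result = 3113; [idx=2]; result = 4669; [idx=3]; result = 6225; [idx=4]; result = 7781; [idx=5]; result = 9337; [idx=6]; result = 10893; return -6 — matching result -6.
Checked all 42 inputs in the declared domain: the outputs agree on every one.
verdict: equivalent


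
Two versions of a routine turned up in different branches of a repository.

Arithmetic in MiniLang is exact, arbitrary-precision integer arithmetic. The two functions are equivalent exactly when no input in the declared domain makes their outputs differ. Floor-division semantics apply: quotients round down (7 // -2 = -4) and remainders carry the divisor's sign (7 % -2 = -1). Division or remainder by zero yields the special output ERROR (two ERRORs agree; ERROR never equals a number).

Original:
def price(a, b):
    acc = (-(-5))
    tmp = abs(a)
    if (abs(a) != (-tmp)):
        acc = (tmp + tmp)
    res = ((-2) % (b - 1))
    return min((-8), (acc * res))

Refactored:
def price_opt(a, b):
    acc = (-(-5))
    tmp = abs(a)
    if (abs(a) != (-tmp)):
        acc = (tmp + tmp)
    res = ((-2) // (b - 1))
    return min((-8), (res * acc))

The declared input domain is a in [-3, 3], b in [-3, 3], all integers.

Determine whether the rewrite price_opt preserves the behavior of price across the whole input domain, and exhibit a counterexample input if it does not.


There is a counterexample at a=-3, b=-3: -12 on one side, -8 on the other.
price: acc = 5; tmp = 3; (abs(a) != (-tmp)) -> true; acc = 6; res = -2; return -12
price_opt: acc = 5; tmp = 3; (abs(a) != (-tmp)) -> true; acc = 6; res = 0; return -8
verdict: not equivalent; witness: a=-3, b=-3


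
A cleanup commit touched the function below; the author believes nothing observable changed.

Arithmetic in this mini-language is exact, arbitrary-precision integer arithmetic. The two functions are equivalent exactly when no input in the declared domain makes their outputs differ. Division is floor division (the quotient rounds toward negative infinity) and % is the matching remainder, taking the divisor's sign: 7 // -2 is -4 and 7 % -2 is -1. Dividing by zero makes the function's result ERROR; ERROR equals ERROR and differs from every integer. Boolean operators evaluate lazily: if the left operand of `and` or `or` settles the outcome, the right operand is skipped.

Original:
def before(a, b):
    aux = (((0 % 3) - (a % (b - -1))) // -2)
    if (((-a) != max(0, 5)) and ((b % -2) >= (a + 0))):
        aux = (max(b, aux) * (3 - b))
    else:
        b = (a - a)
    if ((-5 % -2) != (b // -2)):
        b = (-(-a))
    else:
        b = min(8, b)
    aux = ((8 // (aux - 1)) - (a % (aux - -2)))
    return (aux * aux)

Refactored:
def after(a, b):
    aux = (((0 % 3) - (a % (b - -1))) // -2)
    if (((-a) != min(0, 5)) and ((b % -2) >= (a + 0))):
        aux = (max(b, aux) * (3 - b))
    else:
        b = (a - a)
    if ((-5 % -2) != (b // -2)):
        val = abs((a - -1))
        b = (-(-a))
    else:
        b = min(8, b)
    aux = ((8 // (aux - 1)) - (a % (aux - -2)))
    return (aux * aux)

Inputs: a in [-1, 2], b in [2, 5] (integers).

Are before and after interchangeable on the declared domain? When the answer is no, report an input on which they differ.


Consider the input a=0, b=4.
before: aux := 0 | (((-a) != max(0, 5)) and ((b % -2) >= (a + 0))): true | aux := -4 | ((-5 % -2) != (b // -2)): true | b := 0 | aux := -2 | result 4
after: aux := 0 | (((-a) != min(0, 5)) and ((b % -2) >= (a + 0))): false | b := 0 | ((-5 % -2) != (b // -2)): true | val := 1 | b := 0 | aux := -8 | result 64
4 vs 64 — the two versions disagree here.
verdict: not equivalent; witness: a=0, b=4


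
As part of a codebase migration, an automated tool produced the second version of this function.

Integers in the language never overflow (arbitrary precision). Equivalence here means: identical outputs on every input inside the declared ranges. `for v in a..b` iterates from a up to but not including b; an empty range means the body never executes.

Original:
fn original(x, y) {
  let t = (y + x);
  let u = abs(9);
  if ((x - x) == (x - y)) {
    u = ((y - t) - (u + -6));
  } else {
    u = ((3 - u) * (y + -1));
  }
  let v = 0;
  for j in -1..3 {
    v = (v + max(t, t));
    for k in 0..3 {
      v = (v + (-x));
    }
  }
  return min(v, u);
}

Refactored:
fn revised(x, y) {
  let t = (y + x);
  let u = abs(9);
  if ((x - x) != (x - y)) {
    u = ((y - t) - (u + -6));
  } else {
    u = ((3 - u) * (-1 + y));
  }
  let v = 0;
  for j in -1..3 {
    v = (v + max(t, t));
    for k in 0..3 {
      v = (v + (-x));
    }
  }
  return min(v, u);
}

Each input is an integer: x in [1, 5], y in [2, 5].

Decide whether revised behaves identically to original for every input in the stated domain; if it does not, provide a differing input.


Not equivalent: x=1, y=2 separates them (-6 vs -4).
original: t=3, then u=9, then ((x - x) == (x - y)) is false, then u=-6, then v=0, then (j=-1), then v=3, then (k=0), then v=2, then (k=1), then v=1, then (k=2), then v=0, then (j=0), then v=3, then (k=0), then v=2, then (k=1), then v=1, then (k=2), then v=0, then (j=1), then v=3, then (k=0), then v=2, then (k=1), then v=1, then (k=2), then v=0, then (j=2), then v=3, then (k=0), then v=2, then (k=1), then v=1, then (k=2), then v=0, then returns -6
revised: t=3, then u=9, then ((x - x) != (x - y)) is true, then u=-4, then v=0, then (j=-1), then v=3, then (k=0), then v=2, then (k=1), then v=1, then (k=2), then v=0, then (j=0), then v=3, then (k=0), then v=2, then (k=1), then v=1, then (k=2), then v=0, then (j=1), then v=3, then (k=0), then v=2, then (k=1), then v=1, then (k=2), then v=0, then (j=2), then v=3, then (k=0), then v=2, then (k=1), then v=1, then (k=2), then v=0, then returns -4
verdict: not equivalent; witness: x=1, y=2


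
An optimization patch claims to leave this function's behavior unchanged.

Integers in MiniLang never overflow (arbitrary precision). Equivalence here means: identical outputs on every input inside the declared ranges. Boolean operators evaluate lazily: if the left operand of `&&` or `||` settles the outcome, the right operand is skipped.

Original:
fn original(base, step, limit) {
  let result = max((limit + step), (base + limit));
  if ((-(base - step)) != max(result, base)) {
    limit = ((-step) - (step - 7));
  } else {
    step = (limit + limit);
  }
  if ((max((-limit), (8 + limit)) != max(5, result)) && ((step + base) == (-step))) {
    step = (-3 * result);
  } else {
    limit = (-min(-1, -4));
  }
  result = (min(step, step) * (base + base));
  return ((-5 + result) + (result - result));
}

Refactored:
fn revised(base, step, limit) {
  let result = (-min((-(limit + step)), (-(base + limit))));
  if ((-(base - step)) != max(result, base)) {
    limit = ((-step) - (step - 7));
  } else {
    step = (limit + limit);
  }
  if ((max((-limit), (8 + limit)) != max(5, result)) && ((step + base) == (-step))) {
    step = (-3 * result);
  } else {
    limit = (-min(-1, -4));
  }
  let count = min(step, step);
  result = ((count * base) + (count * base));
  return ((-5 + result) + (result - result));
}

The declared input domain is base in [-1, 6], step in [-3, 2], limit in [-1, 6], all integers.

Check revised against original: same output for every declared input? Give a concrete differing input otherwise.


Side by side, the visible changes include: min/max/abs usage differs; also statement counts differ; also arithmetic usage differs; also local variable names differ.
Spot check at base=-1, step=1, limit=4 — original: result := 5 | ((-(base - step)) != max(result, base)): true | limit := 5 | ((max((-limit), (8 + limit)) != max(5, result)) && ((step + base) == (-step))): false | limit := 4 | result := -2 | result -7. revised: result := 5 | ((-(base - step)) != max(result, base)): true | limit := 5 | ((max((-limit), (8 + limit)) != max(5, result)) && ((step + base) == (-step))): false | limit := 4 | count := 1 | result := -2 | result -7. Both give -7.
Sweeping the whole domain (384 inputs) finds no disagreement.
verdict: equivalent


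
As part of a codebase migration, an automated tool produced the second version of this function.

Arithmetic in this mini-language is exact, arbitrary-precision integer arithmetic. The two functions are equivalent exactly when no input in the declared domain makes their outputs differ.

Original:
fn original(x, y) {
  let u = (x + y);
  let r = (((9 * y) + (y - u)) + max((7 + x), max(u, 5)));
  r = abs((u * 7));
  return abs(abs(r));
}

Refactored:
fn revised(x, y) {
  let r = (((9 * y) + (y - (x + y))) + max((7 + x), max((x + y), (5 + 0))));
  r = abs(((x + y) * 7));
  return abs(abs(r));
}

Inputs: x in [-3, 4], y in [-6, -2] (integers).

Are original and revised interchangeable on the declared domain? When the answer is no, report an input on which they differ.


Reading the diff, among the changes: arithmetic usage differs; and statement counts differ; and constant usage differs; and local variable names differ.
As a probe, take x=1, y=-3: original runs u = -2; r = -20; r = 14; return 14; revised runs r = -20; r = 14; return 14; both end at 14.
Across all 40 domain points the two functions coincide.
verdict: equivalent


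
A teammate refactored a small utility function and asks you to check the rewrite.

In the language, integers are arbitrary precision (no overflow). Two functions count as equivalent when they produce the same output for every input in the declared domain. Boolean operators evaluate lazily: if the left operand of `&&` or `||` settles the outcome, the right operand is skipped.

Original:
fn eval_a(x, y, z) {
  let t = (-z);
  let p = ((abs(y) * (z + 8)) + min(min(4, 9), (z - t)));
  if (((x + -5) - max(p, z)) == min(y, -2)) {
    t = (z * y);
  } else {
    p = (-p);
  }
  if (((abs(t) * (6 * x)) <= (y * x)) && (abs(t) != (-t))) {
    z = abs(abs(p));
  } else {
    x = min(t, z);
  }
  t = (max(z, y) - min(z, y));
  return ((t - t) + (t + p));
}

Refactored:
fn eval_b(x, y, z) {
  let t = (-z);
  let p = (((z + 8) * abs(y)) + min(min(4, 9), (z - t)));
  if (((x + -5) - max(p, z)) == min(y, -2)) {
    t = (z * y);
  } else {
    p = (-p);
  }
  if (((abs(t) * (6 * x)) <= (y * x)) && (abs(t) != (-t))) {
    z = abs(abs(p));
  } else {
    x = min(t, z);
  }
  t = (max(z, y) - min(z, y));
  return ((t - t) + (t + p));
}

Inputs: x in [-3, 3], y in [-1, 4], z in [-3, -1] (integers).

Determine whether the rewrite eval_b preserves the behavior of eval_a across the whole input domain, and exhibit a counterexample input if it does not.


Equivalent — the differences include same computation, different form, yet no declared input distinguishes the two.
Tracing x=0, y=2, z=-2: eval_a: t becomes 2; next p becomes 8; next (((x + -5) - max(p, z)) == min(y, -2)) evaluates to false; next p becomes -8; next (((abs(t) * (6 * x)) <= (y * x)) && (abs(t) != (-t))) evaluates to true; next z becomes 8; next t becomes 6; next final value -2 | eval_b: t becomes 2; next p becomes 8; next (((x + -5) - max(p, z)) == min(y, -2)) evaluates to false; next p becomes -8; next (((abs(t) * (6 * x)) <= (y * x)) && (abs(t) != (-t))) evaluates to true; next z becomes 8; next t becomes 6; next final value -2 — matching result -2.
Sweeping the whole domain (126 inputs) finds no disagreement.
verdict: equivalent


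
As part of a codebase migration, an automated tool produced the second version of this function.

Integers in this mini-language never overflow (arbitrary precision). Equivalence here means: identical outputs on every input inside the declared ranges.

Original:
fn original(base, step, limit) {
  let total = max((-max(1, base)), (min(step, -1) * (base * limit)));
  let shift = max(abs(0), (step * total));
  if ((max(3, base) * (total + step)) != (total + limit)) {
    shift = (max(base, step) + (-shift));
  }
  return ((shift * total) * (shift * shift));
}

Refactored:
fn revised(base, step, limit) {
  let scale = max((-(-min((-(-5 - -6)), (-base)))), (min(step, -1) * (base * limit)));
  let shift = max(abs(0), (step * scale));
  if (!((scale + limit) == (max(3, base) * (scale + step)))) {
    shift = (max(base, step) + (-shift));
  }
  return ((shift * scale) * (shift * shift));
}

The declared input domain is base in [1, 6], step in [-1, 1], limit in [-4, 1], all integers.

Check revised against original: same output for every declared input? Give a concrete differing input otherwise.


The two versions differ — the changes include boolean connective usage differs, and constant usage differs, and local variable names differ, and arithmetic usage differs, and min/max/abs usage differs, and comparison usage differs.
Tracing base=1, step=1, limit=-3: original: total becomes 3; next shift becomes 3; next ((max(3, base) * (total + step)) != (total + limit)) evaluates to true; next shift becomes -2; next final value -24 | revised: scale becomes 3; next shift becomes 3; next (!((scale + limit) == (max(3, base) * (scale + step)))) evaluates to true; next shift becomes -2; next final value -24 — matching result -24.
Every one of the 108 inputs gives matching results.
verdict: equivalent


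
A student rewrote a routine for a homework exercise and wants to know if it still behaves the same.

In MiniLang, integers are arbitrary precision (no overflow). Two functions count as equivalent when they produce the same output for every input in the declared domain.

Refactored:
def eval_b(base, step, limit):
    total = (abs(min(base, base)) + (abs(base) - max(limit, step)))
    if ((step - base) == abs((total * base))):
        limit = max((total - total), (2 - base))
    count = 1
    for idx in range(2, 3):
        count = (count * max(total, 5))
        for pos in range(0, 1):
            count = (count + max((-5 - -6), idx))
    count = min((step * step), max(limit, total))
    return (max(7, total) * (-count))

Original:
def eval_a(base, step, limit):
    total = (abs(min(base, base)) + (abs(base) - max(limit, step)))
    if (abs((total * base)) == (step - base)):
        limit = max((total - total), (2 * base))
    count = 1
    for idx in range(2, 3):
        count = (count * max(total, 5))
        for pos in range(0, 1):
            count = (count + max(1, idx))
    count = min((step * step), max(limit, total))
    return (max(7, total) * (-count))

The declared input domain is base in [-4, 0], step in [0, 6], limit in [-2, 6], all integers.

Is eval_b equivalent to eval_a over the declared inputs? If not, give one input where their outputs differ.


These are not equivalent — on base=-4, step=4, limit=6 the outputs split (-14 vs -42).
eval_a: total := 2 | (abs((total * base)) == (step - base)): true | limit := 0 | count := 1 | iter idx=2: | count := 5 | iter pos=0: | count := 7 | count := 2 | result -14
eval_b: total := 2 | ((step - base) == abs((total * base))): true | limit := 6 | count := 1 | iter idx=2: | count := 5 | iter pos=0: | count := 7 | count := 6 | result -42
verdict: not equivalent; witness: base=-4, step=4, limit=6


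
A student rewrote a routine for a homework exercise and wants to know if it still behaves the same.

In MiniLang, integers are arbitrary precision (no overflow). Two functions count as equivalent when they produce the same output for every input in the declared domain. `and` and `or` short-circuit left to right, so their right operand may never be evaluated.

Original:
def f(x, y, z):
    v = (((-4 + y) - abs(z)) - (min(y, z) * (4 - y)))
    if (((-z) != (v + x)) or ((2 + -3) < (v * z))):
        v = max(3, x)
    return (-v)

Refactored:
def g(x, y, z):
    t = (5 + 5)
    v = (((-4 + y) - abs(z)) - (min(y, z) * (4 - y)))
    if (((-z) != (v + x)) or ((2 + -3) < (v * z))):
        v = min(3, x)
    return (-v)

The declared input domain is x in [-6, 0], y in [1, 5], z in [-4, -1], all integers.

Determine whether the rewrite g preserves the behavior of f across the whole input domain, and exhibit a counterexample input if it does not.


Take x=-6, y=1, z=-4.
f: v=5, then (((-z) != (v + x)) or ((2 + -3) < (v * z))) is true, then v=3, then returns -3
g: t=10, then v=5, then (((-z) != (v + x)) or ((2 + -3) < (v * z))) is true, then v=-6, then returns 6
-3 and 6 differ, so these are not the same function on this domain.
verdict: not equivalent; witness: x=-6, y=1, z=-4


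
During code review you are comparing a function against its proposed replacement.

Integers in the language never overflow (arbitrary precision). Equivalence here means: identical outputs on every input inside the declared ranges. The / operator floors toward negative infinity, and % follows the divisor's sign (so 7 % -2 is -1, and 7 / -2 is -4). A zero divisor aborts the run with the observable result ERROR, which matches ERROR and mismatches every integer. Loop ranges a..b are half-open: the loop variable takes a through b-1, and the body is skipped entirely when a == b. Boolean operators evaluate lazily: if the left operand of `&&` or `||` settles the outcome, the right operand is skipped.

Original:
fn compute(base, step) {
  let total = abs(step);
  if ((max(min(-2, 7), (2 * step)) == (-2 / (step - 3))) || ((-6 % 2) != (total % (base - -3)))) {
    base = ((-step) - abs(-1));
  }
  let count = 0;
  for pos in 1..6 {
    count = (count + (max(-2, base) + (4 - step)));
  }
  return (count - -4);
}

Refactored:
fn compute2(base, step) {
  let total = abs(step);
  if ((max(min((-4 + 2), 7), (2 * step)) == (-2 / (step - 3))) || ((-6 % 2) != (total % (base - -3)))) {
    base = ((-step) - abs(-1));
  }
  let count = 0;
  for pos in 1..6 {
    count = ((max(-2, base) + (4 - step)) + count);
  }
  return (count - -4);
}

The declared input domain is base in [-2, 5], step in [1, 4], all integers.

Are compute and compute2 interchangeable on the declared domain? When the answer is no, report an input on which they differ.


Reading the diff, among the changes: arithmetic usage differs; and constant usage differs.
Spot check at base=0, step=1 — compute: total becomes 1; next ((max(min(-2, 7), (2 * step)) == (-2 / (step - 3))) || ((-6 % 2) != (total % (base - -3)))) evaluates to true; next base becomes -2; next count becomes 0; next at pos=1:; next count becomes 1; next at pos=2:; next count becomes 2; next at pos=3:; next count becomes 3; next at pos=4:; next count becomes 4; next at pos=5:; next count becomes 5; next final value 9. compute2: total becomes 1; next ((max(min((-4 + 2), 7), (2 * step)) == (-2 / (step - 3))) || ((-6 % 2) != (total % (base - -3)))) evaluates to true; next base becomes -2; next count becomes 0; next at pos=1:; next count becomes 1; next at pos=2:; next count becomes 2; next at pos=3:; next count becomes 3; next at pos=4:; next count becomes 4; next at pos=5:; next count becomes 5; next final value 9. Both give 9.
Checked all 32 inputs in the declared domain: the outputs agree on every one.
verdict: equivalent


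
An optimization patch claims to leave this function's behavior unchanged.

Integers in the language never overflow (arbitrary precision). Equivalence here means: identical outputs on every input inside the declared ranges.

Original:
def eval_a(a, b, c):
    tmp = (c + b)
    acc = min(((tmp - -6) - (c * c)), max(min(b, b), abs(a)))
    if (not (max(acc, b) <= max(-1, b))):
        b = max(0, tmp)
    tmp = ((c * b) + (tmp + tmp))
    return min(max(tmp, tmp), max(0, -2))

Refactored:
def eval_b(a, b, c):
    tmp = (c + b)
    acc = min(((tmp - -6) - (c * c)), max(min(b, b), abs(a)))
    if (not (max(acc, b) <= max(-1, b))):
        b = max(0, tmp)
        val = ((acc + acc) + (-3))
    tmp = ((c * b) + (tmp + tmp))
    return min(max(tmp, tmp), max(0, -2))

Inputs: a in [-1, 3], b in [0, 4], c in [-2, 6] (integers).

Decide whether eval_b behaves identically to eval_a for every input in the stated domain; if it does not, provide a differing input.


The two versions differ — the changes include statement counts differ, constant usage differs, local variable names differ, arithmetic usage differs.
One worked example (a=-1, b=4, c=0) — eval_a: tmp=4, then acc=4, then (not (max(acc, b) <= max(-1, b))) is false, then tmp=8, then returns 0; eval_b: tmp=4, then acc=4, then (not (max(acc, b) <= max(-1, b))) is false, then tmp=8, then returns 0; agreement on 0.
Across all 225 domain points the two functions coincide.
verdict: equivalent


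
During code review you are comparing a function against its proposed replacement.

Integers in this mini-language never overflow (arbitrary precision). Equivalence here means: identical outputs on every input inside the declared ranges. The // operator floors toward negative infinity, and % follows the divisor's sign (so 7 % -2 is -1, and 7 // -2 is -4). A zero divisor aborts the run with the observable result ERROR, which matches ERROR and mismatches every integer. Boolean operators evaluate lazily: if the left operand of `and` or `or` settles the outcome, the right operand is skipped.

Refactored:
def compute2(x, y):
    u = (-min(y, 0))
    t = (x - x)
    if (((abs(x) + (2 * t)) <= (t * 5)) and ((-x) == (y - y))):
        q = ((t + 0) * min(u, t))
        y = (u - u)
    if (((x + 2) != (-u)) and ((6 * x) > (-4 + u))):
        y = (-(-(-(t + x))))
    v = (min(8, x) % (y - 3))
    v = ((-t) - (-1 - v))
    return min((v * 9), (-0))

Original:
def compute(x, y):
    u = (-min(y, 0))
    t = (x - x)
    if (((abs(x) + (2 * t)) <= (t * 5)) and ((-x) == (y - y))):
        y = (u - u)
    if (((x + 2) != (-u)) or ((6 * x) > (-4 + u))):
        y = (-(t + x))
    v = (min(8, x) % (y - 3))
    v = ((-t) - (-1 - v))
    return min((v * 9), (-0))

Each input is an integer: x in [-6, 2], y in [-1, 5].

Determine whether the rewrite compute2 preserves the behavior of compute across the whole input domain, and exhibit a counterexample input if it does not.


The rewrite breaks on x=-6, y=-1, where the results are 0 and -9.
compute: u becomes 1; next t becomes 0; next (((abs(x) + (2 * t)) <= (t * 5)) and ((-x) == (y - y))) evaluates to false; next (((x + 2) != (-u)) or ((6 * x) > (-4 + u))) evaluates to true; next y becomes 6; next v becomes 0; next v becomes 1; next final value 0
compute2: u becomes 1; next t becomes 0; next (((abs(x) + (2 * t)) <= (t * 5)) and ((-x) == (y - y))) evaluates to false; next (((x + 2) != (-u)) and ((6 * x) > (-4 + u))) evaluates to false; next v becomes -2; next v becomes -1; next final value -9
verdict: not equivalent; witness: x=-6, y=-1


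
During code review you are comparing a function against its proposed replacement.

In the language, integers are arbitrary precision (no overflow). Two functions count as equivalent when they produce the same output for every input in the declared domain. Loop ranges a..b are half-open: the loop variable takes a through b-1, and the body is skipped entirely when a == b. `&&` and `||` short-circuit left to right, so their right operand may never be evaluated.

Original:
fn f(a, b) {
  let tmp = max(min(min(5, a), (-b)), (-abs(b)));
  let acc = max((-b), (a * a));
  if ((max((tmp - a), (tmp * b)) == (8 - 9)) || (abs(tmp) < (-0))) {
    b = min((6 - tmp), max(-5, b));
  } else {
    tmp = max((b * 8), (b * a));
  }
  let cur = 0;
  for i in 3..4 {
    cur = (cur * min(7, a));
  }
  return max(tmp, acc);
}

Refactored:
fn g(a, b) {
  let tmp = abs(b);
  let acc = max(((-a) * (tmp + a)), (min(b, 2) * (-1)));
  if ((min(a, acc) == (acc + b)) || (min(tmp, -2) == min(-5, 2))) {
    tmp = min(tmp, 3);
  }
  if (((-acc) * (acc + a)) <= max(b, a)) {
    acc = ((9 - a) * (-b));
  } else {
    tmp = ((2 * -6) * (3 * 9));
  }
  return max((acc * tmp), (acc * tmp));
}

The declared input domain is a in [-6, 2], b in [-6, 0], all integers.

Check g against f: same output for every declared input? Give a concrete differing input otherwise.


Evaluate both at a=-6, b=-6.
f: tmp becomes -6; next acc becomes 36; next ((max((tmp - a), (tmp * b)) == (8 - 9)) || (abs(tmp) < (-0))) evaluates to false; next tmp becomes 36; next cur becomes 0; next at i=3:; next cur becomes 0; next final value 36
g: tmp becomes 6; next acc becomes 6; next ((min(a, acc) == (acc + b)) || (min(tmp, -2) == min(-5, 2))) evaluates to false; next (((-acc) * (acc + a)) <= max(b, a)) evaluates to false; next tmp becomes -324; next final value -1944
36 against -1944: the behavior changed.
verdict: not equivalent; witness: a=-6, b=-6


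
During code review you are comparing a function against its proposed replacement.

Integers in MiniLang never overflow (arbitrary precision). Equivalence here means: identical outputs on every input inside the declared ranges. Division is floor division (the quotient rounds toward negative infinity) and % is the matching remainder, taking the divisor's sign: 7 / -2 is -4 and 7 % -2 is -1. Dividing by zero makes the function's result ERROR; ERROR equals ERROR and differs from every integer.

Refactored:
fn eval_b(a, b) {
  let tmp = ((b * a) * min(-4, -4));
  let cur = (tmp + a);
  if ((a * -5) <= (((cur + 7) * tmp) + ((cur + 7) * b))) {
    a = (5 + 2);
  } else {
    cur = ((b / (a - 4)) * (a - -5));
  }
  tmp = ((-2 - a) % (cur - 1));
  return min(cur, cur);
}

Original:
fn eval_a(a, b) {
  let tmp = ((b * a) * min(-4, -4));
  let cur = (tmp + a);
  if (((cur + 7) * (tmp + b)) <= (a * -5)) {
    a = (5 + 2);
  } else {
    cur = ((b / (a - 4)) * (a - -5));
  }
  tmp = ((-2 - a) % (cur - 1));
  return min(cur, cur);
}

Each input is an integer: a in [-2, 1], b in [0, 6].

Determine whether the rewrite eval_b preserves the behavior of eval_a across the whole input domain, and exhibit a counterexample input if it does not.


Try a=-2, b=0.
eval_a: tmp = 0; cur = -2; (((cur + 7) * (tmp + b)) <= (a * -5)) -> true; a = 7; tmp = 0; return -2
eval_b: tmp = 0; cur = -2; ((a * -5) <= (((cur + 7) * tmp) + ((cur + 7) * b))) -> false; cur = 0; tmp = 0; return 0
-2 and 0 differ, so these are not the same function on this domain.
verdict: not equivalent; witness: a=-2, b=0


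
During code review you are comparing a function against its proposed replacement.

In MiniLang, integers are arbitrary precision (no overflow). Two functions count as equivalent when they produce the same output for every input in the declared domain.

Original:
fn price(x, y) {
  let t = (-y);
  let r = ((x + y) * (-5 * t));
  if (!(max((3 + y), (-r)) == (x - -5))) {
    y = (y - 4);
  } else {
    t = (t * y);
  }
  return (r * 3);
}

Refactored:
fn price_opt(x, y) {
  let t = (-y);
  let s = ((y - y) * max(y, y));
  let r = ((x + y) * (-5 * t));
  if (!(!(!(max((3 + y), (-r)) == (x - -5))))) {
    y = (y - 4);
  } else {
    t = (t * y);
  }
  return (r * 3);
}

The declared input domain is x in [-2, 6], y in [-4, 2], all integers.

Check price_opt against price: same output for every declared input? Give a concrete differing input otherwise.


Reading the diff, among the changes: min/max/abs usage differs, plus local variable names differ, plus statement counts differ, plus boolean connective usage differs, plus arithmetic usage differs.
Tracing x=4, y=1: price: t=-1, then r=25, then (!(max((3 + y), (-r)) == (x - -5))) is true, then y=-3, then returns 75 | price_opt: t=-1, then s=0, then r=25, then (!(!(!(max((3 + y), (-r)) == (x - -5))))) is true, then y=-3, then returns 75 — matching result 75.
Every one of the 63 inputs gives matching results.
verdict: equivalent


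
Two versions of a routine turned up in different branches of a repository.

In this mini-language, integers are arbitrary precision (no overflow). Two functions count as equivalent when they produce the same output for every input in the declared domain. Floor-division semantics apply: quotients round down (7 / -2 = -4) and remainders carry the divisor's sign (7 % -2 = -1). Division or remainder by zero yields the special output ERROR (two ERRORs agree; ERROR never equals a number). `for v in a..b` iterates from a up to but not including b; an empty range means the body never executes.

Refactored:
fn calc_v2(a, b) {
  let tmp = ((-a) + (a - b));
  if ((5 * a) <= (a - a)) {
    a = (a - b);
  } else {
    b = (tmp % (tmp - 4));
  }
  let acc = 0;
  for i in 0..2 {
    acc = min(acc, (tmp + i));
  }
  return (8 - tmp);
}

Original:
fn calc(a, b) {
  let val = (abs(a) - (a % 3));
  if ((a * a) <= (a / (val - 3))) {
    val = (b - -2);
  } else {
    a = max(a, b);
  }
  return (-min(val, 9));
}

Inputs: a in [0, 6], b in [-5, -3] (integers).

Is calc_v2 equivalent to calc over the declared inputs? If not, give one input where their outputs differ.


At a=0, b=-4: calc gives 2, calc_v2 gives 4.
verdict: not equivalent; witness: a=0, b=-4
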